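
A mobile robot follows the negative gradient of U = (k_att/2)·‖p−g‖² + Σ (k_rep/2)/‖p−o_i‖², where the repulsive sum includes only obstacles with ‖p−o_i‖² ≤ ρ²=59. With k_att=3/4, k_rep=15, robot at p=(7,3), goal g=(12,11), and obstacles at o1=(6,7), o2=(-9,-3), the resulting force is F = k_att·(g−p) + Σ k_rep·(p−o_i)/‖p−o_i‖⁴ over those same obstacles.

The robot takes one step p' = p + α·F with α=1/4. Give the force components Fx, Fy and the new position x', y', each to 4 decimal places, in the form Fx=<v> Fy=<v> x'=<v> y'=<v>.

F_att = 3/4·(g−p) = 3/4·(5,8) = (3.7500,6.0000)
o1: d²=17 ≤ ρ²=59; F_rep = 15·(1,-4)/17² = (0.0519,-0.2076)
o2: d²=292 > ρ²=59 → inactive
F = F_att + ΣF_rep = (3.8019,5.7924)
p' = p + 1/4·F = (7.9505,4.4481)

Fx=3.8019 Fy=5.7924 x'=7.9505 y'=4.4481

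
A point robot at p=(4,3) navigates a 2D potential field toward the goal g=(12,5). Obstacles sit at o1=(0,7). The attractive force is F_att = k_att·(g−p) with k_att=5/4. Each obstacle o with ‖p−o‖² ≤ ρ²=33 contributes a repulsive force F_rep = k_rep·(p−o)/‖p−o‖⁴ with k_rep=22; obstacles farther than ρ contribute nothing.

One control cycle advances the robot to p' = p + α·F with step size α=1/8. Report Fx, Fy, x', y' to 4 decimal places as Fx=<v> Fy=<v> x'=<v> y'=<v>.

Fx=10.0859 Fy=2.4141 x'=5.2607 y'=3.3018

F_att = 5/4·(g−p) = 5/4·(8,2) = (10.0000,2.5000)
o1: d²=32 ≤ ρ²=33; F_rep = 22·(4,-4)/32² = (0.0859,-0.0859)
F = F_att + ΣF_rep = (10.0859,2.4141)
p' = p + 1/8·F = (5.2607,3.3018)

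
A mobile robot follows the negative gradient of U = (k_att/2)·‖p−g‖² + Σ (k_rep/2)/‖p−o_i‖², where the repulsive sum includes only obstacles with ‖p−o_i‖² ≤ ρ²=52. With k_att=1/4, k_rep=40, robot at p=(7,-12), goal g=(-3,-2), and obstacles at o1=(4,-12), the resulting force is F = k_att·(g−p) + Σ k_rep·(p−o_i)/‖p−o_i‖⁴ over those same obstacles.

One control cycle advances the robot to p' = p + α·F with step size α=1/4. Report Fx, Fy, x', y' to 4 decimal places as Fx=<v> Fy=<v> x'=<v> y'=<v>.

Fx=-1.0185 Fy=2.5000 x'=6.7454 y'=-11.3750

F_att = 1/4·(g−p) = 1/4·(-10,10) = (-2.5000,2.5000)
o1: d²=9 ≤ ρ²=52; F_rep = 40·(3,0)/9² = (1.4815,0.0000)
F = F_att + ΣF_rep = (-1.0185,2.5000)
p' = p + 1/4·F = (6.7454,-11.3750)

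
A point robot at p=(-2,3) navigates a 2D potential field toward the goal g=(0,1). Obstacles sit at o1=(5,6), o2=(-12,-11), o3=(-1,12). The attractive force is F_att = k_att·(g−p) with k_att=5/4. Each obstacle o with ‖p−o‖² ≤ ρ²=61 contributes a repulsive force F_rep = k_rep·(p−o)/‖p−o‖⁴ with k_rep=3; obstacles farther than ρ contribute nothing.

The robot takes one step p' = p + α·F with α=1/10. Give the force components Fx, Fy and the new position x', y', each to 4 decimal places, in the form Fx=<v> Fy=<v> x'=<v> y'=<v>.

Fx=2.4938 Fy=-2.5027 x'=-1.7506 y'=2.7497

F_att = 5/4·(g−p) = 5/4·(2,-2) = (2.5000,-2.5000)
o1: d²=58 ≤ ρ²=61; F_rep = 3·(-7,-3)/58² = (-0.0062,-0.0027)
o2: d²=296 > ρ²=61 → inactive
o3: d²=82 > ρ²=61 → inactive
F = F_att + ΣF_rep = (2.4938,-2.5027)
p' = p + 1/10·F = (-1.7506,2.7497)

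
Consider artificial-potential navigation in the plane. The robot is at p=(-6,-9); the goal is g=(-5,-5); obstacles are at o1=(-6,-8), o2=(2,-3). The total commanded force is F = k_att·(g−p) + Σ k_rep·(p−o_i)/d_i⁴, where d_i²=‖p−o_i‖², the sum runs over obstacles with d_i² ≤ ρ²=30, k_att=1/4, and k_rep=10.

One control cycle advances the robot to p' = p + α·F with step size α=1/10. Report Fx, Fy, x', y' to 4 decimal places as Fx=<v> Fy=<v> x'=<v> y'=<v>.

Fx=0.2500 Fy=-9.0000 x'=-5.9750 y'=-9.9000

F_att = 1/4·(g−p) = 1/4·(1,4) = (0.2500,1.0000)
o1: d²=1 ≤ ρ²=30; F_rep = 10·(0,-1)/1² = (0.0000,-10.0000)
o2: d²=100 > ρ²=30 → inactive
F = F_att + ΣF_rep = (0.2500,-9.0000)
p' = p + 1/10·F = (-5.9750,-9.9000)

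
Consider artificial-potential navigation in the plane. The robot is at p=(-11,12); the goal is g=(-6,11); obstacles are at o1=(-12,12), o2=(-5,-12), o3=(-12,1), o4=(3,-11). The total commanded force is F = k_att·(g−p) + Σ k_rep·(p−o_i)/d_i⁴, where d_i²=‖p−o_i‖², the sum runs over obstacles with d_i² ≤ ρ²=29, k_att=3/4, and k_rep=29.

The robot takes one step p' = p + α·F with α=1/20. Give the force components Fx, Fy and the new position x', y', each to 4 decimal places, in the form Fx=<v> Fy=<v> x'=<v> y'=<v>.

Fx=32.7500 Fy=-0.7500 x'=-9.3625 y'=11.9625

F_att = 3/4·(g−p) = 3/4·(5,-1) = (3.7500,-0.7500)
o1: d²=1 ≤ ρ²=29; F_rep = 29·(1,0)/1² = (29.0000,0.0000)
o2: d²=612 > ρ²=29 → inactive
o3: d²=122 > ρ²=29 → inactive
o4: d²=725 > ρ²=29 → inactive
F = F_att + ΣF_rep = (32.7500,-0.7500)
p' = p + 1/20·F = (-9.3625,11.9625)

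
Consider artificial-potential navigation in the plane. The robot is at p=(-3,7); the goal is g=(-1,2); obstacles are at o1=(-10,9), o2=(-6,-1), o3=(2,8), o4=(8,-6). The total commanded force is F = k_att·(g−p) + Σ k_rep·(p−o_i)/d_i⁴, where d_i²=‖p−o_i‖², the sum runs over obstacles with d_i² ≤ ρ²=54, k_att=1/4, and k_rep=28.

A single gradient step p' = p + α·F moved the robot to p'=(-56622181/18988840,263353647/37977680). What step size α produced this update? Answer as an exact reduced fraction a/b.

α = 1/20

F_att = 1/4·(g−p) = 1/4·(2,-5) = (0.5000,-1.2500)
o1: d²=53 ≤ ρ²=54; F_rep = 28·(7,-2)/53² = (0.0698,-0.0199)
o2: d²=73 > ρ²=54 → inactive
o3: d²=26 ≤ ρ²=54; F_rep = 28·(-5,-1)/26² = (-0.2071,-0.0414)
o4: d²=290 > ρ²=54 → inactive
F = F_att + ΣF_rep = (0.3627,-1.3114)
Δp = p'−p = (0.0181,-0.0656); α = Δx/Fx = (344339/18988840) / (344339/949442) = 1/20
check: Δy/Fy = (-2490113/37977680) / (-2490113/1898884) = 1/20 ✓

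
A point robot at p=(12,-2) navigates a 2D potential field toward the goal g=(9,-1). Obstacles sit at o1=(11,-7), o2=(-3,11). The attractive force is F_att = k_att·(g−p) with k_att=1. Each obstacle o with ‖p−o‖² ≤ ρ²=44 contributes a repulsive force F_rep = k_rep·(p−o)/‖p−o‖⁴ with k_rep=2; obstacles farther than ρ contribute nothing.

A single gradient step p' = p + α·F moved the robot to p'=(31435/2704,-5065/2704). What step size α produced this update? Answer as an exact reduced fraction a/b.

F_att = 1·(g−p) = 1·(-3,1) = (-3.0000,1.0000)
o1: d²=26 ≤ ρ²=44; F_rep = 2·(1,5)/26² = (0.0030,0.0148)
o2: d²=394 > ρ²=44 → inactive
F = F_att + ΣF_rep = (-2.9970,1.0148)
Δp = p'−p = (-0.3746,0.1268); α = Δx/Fx = (-1013/2704) / (-1013/338) = 1/8
check: Δy/Fy = (343/2704) / (343/338) = 1/8 ✓

α = 1/8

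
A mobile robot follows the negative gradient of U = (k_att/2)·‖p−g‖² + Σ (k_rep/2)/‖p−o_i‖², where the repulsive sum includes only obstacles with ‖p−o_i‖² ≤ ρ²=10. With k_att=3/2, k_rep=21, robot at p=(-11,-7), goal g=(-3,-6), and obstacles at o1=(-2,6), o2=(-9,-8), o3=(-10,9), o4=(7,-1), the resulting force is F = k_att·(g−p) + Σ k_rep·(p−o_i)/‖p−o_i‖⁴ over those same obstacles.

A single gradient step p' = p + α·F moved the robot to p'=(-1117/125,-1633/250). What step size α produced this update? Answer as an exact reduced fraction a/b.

α = 1/5

F_att = 3/2·(g−p) = 3/2·(8,1) = (12.0000,1.5000)
o1: d²=250 > ρ²=10 → inactive
o2: d²=5 ≤ ρ²=10; F_rep = 21·(-2,1)/5² = (-1.6800,0.8400)
o3: d²=257 > ρ²=10 → inactive
o4: d²=360 > ρ²=10 → inactive
F = F_att + ΣF_rep = (10.3200,2.3400)
Δp = p'−p = (2.0640,0.4680); α = Δx/Fx = (258/125) / (258/25) = 1/5
check: Δy/Fy = (117/250) / (117/50) = 1/5 ✓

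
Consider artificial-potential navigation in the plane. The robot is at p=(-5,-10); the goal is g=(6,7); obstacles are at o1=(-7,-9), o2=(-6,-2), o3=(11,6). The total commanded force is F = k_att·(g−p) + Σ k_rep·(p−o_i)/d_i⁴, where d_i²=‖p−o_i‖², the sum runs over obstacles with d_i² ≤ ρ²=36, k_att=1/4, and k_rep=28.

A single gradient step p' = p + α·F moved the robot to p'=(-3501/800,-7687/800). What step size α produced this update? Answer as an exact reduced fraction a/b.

F_att = 1/4·(g−p) = 1/4·(11,17) = (2.7500,4.2500)
o1: d²=5 ≤ ρ²=36; F_rep = 28·(2,-1)/5² = (2.2400,-1.1200)
o2: d²=65 > ρ²=36 → inactive
o3: d²=512 > ρ²=36 → inactive
F = F_att + ΣF_rep = (4.9900,3.1300)
Δp = p'−p = (0.6238,0.3912); α = Δx/Fx = (499/800) / (499/100) = 1/8
check: Δy/Fy = (313/800) / (313/100) = 1/8 ✓

α = 1/8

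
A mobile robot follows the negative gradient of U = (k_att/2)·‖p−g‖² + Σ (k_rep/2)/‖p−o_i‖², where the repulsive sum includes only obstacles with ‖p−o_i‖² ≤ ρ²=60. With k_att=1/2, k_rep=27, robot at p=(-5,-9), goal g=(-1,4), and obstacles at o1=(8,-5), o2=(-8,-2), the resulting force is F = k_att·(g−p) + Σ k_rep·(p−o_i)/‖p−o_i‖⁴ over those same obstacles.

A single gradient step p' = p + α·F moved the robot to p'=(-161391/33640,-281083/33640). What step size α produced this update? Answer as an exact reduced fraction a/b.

α = 1/10

F_att = 1/2·(g−p) = 1/2·(4,13) = (2.0000,6.5000)
o1: d²=185 > ρ²=60 → inactive
o2: d²=58 ≤ ρ²=60; F_rep = 27·(3,-7)/58² = (0.0241,-0.0562)
F = F_att + ΣF_rep = (2.0241,6.4438)
Δp = p'−p = (0.2024,0.6444); α = Δx/Fx = (6809/33640) / (6809/3364) = 1/10
check: Δy/Fy = (21677/33640) / (21677/3364) = 1/10 ✓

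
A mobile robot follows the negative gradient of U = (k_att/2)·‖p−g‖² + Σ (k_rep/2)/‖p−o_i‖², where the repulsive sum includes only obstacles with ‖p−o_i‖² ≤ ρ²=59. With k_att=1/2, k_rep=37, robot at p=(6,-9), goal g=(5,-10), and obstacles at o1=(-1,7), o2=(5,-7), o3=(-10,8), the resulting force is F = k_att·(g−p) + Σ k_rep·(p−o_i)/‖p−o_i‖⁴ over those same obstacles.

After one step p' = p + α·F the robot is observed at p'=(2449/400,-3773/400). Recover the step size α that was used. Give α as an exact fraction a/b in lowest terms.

F_att = 1/2·(g−p) = 1/2·(-1,-1) = (-0.5000,-0.5000)
o1: d²=305 > ρ²=59 → inactive
o2: d²=5 ≤ ρ²=59; F_rep = 37·(1,-2)/5² = (1.4800,-2.9600)
o3: d²=545 > ρ²=59 → inactive
F = F_att + ΣF_rep = (0.9800,-3.4600)
Δp = p'−p = (0.1225,-0.4325); α = Δx/Fx = (49/400) / (49/50) = 1/8
check: Δy/Fy = (-173/400) / (-173/50) = 1/8 ✓

α = 1/8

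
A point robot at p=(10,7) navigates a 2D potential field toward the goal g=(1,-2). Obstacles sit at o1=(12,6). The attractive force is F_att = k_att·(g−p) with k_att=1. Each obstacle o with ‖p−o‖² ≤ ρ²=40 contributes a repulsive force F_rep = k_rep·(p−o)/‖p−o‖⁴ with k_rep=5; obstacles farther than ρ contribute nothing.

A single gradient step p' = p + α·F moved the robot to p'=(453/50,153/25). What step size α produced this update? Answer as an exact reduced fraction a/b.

α = 1/10

F_att = 1·(g−p) = 1·(-9,-9) = (-9.0000,-9.0000)
o1: d²=5 ≤ ρ²=40; F_rep = 5·(-2,1)/5² = (-0.4000,0.2000)
F = F_att + ΣF_rep = (-9.4000,-8.8000)
Δp = p'−p = (-0.9400,-0.8800); α = Δx/Fx = (-47/50) / (-47/5) = 1/10
check: Δy/Fy = (-22/25) / (-44/5) = 1/10 ✓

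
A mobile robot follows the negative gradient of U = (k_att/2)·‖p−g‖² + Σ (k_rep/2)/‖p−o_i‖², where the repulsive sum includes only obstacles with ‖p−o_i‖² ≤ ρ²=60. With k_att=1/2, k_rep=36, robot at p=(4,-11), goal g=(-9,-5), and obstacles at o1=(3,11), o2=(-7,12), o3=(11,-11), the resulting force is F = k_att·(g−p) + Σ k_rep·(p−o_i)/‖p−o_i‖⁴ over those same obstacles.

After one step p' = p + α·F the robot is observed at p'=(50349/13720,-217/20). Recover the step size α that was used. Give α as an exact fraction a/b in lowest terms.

F_att = 1/2·(g−p) = 1/2·(-13,6) = (-6.5000,3.0000)
o1: d²=485 > ρ²=60 → inactive
o2: d²=650 > ρ²=60 → inactive
o3: d²=49 ≤ ρ²=60; F_rep = 36·(-7,0)/49² = (-0.1050,0.0000)
F = F_att + ΣF_rep = (-6.6050,3.0000)
Δp = p'−p = (-0.3302,0.1500); α = Δx/Fx = (-4531/13720) / (-4531/686) = 1/20
check: Δy/Fy = (3/20) / (3) = 1/20 ✓

α = 1/20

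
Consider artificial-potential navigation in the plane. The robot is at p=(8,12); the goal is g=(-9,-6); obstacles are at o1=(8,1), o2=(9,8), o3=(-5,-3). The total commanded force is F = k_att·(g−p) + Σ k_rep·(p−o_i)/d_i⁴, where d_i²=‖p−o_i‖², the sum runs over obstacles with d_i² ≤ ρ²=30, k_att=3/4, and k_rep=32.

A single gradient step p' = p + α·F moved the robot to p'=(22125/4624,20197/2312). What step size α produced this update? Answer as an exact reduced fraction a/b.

α = 1/4

F_att = 3/4·(g−p) = 3/4·(-17,-18) = (-12.7500,-13.5000)
o1: d²=121 > ρ²=30 → inactive
o2: d²=17 ≤ ρ²=30; F_rep = 32·(-1,4)/17² = (-0.1107,0.4429)
o3: d²=394 > ρ²=30 → inactive
F = F_att + ΣF_rep = (-12.8607,-13.0571)
Δp = p'−p = (-3.2152,-3.2643); α = Δx/Fx = (-14867/4624) / (-14867/1156) = 1/4
check: Δy/Fy = (-7547/2312) / (-7547/578) = 1/4 ✓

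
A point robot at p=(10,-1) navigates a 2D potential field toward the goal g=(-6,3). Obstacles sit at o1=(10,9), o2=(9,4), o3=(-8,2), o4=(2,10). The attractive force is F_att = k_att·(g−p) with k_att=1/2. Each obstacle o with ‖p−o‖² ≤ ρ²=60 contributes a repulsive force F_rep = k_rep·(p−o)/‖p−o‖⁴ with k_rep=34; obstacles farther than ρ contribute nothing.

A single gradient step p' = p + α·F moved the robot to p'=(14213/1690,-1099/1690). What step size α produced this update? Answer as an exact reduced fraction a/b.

F_att = 1/2·(g−p) = 1/2·(-16,4) = (-8.0000,2.0000)
o1: d²=100 > ρ²=60 → inactive
o2: d²=26 ≤ ρ²=60; F_rep = 34·(1,-5)/26² = (0.0503,-0.2515)
o3: d²=333 > ρ²=60 → inactive
o4: d²=185 > ρ²=60 → inactive
F = F_att + ΣF_rep = (-7.9497,1.7485)
Δp = p'−p = (-1.5899,0.3497); α = Δx/Fx = (-2687/1690) / (-2687/338) = 1/5
check: Δy/Fy = (591/1690) / (591/338) = 1/5 ✓

α = 1/5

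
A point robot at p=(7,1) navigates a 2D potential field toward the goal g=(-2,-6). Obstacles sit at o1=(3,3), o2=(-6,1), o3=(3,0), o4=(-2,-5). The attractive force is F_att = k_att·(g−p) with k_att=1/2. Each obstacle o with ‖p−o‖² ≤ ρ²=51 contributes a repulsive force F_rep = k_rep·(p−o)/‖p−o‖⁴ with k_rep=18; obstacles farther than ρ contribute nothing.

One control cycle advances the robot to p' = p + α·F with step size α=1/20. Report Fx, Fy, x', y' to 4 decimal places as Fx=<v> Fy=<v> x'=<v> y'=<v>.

Fx=-4.0709 Fy=-3.5277 x'=6.7965 y'=0.8236

F_att = 1/2·(g−p) = 1/2·(-9,-7) = (-4.5000,-3.5000)
o1: d²=20 ≤ ρ²=51; F_rep = 18·(4,-2)/20² = (0.1800,-0.0900)
o2: d²=169 > ρ²=51 → inactive
o3: d²=17 ≤ ρ²=51; F_rep = 18·(4,1)/17² = (0.2491,0.0623)
o4: d²=117 > ρ²=51 → inactive
F = F_att + ΣF_rep = (-4.0709,-3.5277)
p' = p + 1/20·F = (6.7965,0.8236)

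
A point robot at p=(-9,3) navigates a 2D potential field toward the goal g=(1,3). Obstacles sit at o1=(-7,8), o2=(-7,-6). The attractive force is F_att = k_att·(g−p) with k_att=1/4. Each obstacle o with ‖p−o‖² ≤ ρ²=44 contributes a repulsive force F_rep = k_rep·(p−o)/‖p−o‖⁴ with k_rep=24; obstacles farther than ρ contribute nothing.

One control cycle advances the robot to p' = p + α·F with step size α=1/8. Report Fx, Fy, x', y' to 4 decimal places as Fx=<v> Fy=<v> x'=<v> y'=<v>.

Fx=2.4429 Fy=-0.1427 x'=-8.6946 y'=2.9822

F_att = 1/4·(g−p) = 1/4·(10,0) = (2.5000,0.0000)
o1: d²=29 ≤ ρ²=44; F_rep = 24·(-2,-5)/29² = (-0.0571,-0.1427)
o2: d²=85 > ρ²=44 → inactive
F = F_att + ΣF_rep = (2.4429,-0.1427)
p' = p + 1/8·F = (-8.6946,2.9822)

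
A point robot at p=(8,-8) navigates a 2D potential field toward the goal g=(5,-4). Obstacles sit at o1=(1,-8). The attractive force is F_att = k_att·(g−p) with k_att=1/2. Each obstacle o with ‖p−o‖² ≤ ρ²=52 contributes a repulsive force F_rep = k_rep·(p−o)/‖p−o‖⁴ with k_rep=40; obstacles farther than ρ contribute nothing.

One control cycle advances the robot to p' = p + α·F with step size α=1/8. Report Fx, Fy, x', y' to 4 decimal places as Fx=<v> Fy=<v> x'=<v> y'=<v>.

F_att = 1/2·(g−p) = 1/2·(-3,4) = (-1.5000,2.0000)
o1: d²=49 ≤ ρ²=52; F_rep = 40·(7,0)/49² = (0.1166,0.0000)
F = F_att + ΣF_rep = (-1.3834,2.0000)
p' = p + 1/8·F = (7.8271,-7.7500)

Fx=-1.3834 Fy=2.0000 x'=7.8271 y'=-7.7500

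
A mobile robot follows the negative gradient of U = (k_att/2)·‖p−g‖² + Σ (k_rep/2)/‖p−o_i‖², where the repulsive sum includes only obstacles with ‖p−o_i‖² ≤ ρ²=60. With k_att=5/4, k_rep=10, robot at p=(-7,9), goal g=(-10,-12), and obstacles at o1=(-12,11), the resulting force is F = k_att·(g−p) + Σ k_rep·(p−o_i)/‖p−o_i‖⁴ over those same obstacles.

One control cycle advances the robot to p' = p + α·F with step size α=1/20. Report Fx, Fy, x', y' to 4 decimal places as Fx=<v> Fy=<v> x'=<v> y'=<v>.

Fx=-3.6905 Fy=-26.2738 x'=-7.1845 y'=7.6863

F_att = 5/4·(g−p) = 5/4·(-3,-21) = (-3.7500,-26.2500)
o1: d²=29 ≤ ρ²=60; F_rep = 10·(5,-2)/29² = (0.0595,-0.0238)
F = F_att + ΣF_rep = (-3.6905,-26.2738)
p' = p + 1/20·F = (-7.1845,7.6863)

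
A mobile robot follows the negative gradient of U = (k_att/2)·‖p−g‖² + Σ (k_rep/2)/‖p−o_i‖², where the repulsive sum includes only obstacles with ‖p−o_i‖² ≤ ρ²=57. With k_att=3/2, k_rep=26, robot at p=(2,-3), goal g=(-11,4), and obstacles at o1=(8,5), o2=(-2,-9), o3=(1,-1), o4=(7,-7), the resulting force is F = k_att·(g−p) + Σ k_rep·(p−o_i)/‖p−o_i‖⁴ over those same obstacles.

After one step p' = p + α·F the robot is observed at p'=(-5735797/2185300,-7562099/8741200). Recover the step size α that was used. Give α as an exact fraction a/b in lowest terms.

F_att = 3/2·(g−p) = 3/2·(-13,7) = (-19.5000,10.5000)
o1: d²=100 > ρ²=57 → inactive
o2: d²=52 ≤ ρ²=57; F_rep = 26·(4,6)/52² = (0.0385,0.0577)
o3: d²=5 ≤ ρ²=57; F_rep = 26·(1,-2)/5² = (1.0400,-2.0800)
o4: d²=41 ≤ ρ²=57; F_rep = 26·(-5,4)/41² = (-0.0773,0.0619)
F = F_att + ΣF_rep = (-18.4989,8.5396)
Δp = p'−p = (-4.6247,2.1349); α = Δx/Fx = (-10106397/2185300) / (-10106397/546325) = 1/4
check: Δy/Fy = (18661501/8741200) / (18661501/2185300) = 1/4 ✓

α = 1/4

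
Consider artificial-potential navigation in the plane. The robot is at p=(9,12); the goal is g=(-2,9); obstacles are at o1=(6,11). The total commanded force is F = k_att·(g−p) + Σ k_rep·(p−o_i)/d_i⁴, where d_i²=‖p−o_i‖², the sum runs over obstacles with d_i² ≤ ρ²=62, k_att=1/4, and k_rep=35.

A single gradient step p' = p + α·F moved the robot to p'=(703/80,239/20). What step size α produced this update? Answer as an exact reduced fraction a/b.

F_att = 1/4·(g−p) = 1/4·(-11,-3) = (-2.7500,-0.7500)
o1: d²=10 ≤ ρ²=62; F_rep = 35·(3,1)/10² = (1.0500,0.3500)
F = F_att + ΣF_rep = (-1.7000,-0.4000)
Δp = p'−p = (-0.2125,-0.0500); α = Δx/Fx = (-17/80) / (-17/10) = 1/8
check: Δy/Fy = (-1/20) / (-2/5) = 1/8 ✓

α = 1/8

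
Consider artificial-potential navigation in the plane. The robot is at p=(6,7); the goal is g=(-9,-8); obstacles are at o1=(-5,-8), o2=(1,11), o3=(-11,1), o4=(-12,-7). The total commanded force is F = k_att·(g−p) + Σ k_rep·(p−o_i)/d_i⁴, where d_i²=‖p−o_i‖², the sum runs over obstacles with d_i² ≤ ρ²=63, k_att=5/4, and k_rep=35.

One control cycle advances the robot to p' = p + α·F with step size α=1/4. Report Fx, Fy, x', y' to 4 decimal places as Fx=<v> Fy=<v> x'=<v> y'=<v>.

F_att = 5/4·(g−p) = 5/4·(-15,-15) = (-18.7500,-18.7500)
o1: d²=346 > ρ²=63 → inactive
o2: d²=41 ≤ ρ²=63; F_rep = 35·(5,-4)/41² = (0.1041,-0.0833)
o3: d²=325 > ρ²=63 → inactive
o4: d²=520 > ρ²=63 → inactive
F = F_att + ΣF_rep = (-18.6459,-18.8333)
p' = p + 1/4·F = (1.3385,2.2917)

Fx=-18.6459 Fy=-18.8333 x'=1.3385 y'=2.2917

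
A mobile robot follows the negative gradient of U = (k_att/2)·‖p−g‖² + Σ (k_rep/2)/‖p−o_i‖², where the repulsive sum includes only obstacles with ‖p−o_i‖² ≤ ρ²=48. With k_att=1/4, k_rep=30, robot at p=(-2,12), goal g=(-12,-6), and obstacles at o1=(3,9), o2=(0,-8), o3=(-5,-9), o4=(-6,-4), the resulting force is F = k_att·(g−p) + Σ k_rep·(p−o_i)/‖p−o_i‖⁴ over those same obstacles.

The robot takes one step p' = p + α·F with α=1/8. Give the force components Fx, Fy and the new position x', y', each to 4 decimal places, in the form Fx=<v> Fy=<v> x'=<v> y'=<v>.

Fx=-2.6298 Fy=-4.4221 x'=-2.3287 y'=11.4472

F_att = 1/4·(g−p) = 1/4·(-10,-18) = (-2.5000,-4.5000)
o1: d²=34 ≤ ρ²=48; F_rep = 30·(-5,3)/34² = (-0.1298,0.0779)
o2: d²=404 > ρ²=48 → inactive
o3: d²=450 > ρ²=48 → inactive
o4: d²=272 > ρ²=48 → inactive
F = F_att + ΣF_rep = (-2.6298,-4.4221)
p' = p + 1/8·F = (-2.3287,11.4472)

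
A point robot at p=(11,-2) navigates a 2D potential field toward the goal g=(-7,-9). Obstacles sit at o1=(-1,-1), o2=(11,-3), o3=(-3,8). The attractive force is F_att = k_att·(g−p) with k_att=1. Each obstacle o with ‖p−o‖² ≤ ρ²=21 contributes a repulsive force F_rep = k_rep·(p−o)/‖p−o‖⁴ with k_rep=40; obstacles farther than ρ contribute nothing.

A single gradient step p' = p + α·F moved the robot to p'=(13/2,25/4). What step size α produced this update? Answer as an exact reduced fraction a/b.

F_att = 1·(g−p) = 1·(-18,-7) = (-18.0000,-7.0000)
o1: d²=145 > ρ²=21 → inactive
o2: d²=1 ≤ ρ²=21; F_rep = 40·(0,1)/1² = (0.0000,40.0000)
o3: d²=296 > ρ²=21 → inactive
F = F_att + ΣF_rep = (-18.0000,33.0000)
Δp = p'−p = (-4.5000,8.2500); α = Δx/Fx = (-9/2) / (-18) = 1/4
check: Δy/Fy = (33/4) / (33) = 1/4 ✓

α = 1/4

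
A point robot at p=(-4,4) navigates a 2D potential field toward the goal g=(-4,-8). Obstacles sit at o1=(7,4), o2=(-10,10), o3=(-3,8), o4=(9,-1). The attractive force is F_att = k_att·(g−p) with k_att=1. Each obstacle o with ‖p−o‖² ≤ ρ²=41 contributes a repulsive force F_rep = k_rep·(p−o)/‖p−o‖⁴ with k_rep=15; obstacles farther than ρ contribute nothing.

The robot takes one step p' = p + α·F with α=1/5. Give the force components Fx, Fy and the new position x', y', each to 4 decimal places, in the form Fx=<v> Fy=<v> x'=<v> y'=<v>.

F_att = 1·(g−p) = 1·(0,-12) = (0.0000,-12.0000)
o1: d²=121 > ρ²=41 → inactive
o2: d²=72 > ρ²=41 → inactive
o3: d²=17 ≤ ρ²=41; F_rep = 15·(-1,-4)/17² = (-0.0519,-0.2076)
o4: d²=194 > ρ²=41 → inactive
F = F_att + ΣF_rep = (-0.0519,-12.2076)
p' = p + 1/5·F = (-4.0104,1.5585)

Fx=-0.0519 Fy=-12.2076 x'=-4.0104 y'=1.5585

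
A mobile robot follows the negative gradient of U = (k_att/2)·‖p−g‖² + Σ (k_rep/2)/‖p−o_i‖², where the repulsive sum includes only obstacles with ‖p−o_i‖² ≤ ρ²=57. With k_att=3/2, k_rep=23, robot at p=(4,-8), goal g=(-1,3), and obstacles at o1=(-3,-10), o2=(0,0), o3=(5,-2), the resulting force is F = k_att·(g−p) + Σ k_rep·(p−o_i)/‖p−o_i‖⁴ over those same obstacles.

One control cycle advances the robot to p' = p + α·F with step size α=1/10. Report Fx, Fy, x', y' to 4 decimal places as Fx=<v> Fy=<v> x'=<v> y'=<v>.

Fx=-7.4595 Fy=16.4156 x'=3.2541 y'=-6.3584

F_att = 3/2·(g−p) = 3/2·(-5,11) = (-7.5000,16.5000)
o1: d²=53 ≤ ρ²=57; F_rep = 23·(7,2)/53² = (0.0573,0.0164)
o2: d²=80 > ρ²=57 → inactive
o3: d²=37 ≤ ρ²=57; F_rep = 23·(-1,-6)/37² = (-0.0168,-0.1008)
F = F_att + ΣF_rep = (-7.4595,16.4156)
p' = p + 1/10·F = (3.2541,-6.3584)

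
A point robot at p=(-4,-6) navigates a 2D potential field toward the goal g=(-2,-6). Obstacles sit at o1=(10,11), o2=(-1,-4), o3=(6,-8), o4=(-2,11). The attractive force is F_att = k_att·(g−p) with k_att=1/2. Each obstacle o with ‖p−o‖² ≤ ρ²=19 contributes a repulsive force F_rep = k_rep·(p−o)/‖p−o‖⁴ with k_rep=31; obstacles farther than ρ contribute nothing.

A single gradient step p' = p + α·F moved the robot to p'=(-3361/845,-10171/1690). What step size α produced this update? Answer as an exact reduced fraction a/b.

α = 1/20

F_att = 1/2·(g−p) = 1/2·(2,0) = (1.0000,0.0000)
o1: d²=485 > ρ²=19 → inactive
o2: d²=13 ≤ ρ²=19; F_rep = 31·(-3,-2)/13² = (-0.5503,-0.3669)
o3: d²=104 > ρ²=19 → inactive
o4: d²=293 > ρ²=19 → inactive
F = F_att + ΣF_rep = (0.4497,-0.3669)
Δp = p'−p = (0.0225,-0.0183); α = Δx/Fx = (19/845) / (76/169) = 1/20
check: Δy/Fy = (-31/1690) / (-62/169) = 1/20 ✓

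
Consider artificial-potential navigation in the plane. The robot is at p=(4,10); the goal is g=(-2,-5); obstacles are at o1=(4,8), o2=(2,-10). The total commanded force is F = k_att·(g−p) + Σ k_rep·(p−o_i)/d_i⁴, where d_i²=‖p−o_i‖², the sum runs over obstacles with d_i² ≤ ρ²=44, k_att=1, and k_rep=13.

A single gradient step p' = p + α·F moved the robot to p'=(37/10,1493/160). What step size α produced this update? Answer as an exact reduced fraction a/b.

F_att = 1·(g−p) = 1·(-6,-15) = (-6.0000,-15.0000)
o1: d²=4 ≤ ρ²=44; F_rep = 13·(0,2)/4² = (0.0000,1.6250)
o2: d²=404 > ρ²=44 → inactive
F = F_att + ΣF_rep = (-6.0000,-13.3750)
Δp = p'−p = (-0.3000,-0.6687); α = Δx/Fx = (-3/10) / (-6) = 1/20
check: Δy/Fy = (-107/160) / (-107/8) = 1/20 ✓

α = 1/20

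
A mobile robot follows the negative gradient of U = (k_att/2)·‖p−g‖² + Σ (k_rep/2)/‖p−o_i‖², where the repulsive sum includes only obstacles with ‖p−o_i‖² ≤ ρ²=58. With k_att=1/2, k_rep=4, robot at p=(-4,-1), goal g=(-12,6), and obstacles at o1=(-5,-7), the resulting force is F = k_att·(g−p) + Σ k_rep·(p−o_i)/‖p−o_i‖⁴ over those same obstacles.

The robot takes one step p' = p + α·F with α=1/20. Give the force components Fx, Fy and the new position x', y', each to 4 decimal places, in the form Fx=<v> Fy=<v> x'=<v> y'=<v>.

F_att = 1/2·(g−p) = 1/2·(-8,7) = (-4.0000,3.5000)
o1: d²=37 ≤ ρ²=58; F_rep = 4·(1,6)/37² = (0.0029,0.0175)
F = F_att + ΣF_rep = (-3.9971,3.5175)
p' = p + 1/20·F = (-4.1999,-0.8241)

Fx=-3.9971 Fy=3.5175 x'=-4.1999 y'=-0.8241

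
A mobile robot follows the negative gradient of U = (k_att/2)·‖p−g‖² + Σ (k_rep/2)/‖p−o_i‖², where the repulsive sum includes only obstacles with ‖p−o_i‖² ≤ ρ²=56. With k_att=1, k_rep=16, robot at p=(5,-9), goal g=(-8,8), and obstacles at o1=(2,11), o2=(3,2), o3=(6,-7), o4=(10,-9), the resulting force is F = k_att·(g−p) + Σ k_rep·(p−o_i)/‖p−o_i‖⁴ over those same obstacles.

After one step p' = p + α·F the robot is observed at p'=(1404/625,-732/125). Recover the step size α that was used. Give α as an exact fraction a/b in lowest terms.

α = 1/5

F_att = 1·(g−p) = 1·(-13,17) = (-13.0000,17.0000)
o1: d²=409 > ρ²=56 → inactive
o2: d²=125 > ρ²=56 → inactive
o3: d²=5 ≤ ρ²=56; F_rep = 16·(-1,-2)/5² = (-0.6400,-1.2800)
o4: d²=25 ≤ ρ²=56; F_rep = 16·(-5,0)/25² = (-0.1280,0.0000)
F = F_att + ΣF_rep = (-13.7680,15.7200)
Δp = p'−p = (-2.7536,3.1440); α = Δx/Fx = (-1721/625) / (-1721/125) = 1/5
check: Δy/Fy = (393/125) / (393/25) = 1/5 ✓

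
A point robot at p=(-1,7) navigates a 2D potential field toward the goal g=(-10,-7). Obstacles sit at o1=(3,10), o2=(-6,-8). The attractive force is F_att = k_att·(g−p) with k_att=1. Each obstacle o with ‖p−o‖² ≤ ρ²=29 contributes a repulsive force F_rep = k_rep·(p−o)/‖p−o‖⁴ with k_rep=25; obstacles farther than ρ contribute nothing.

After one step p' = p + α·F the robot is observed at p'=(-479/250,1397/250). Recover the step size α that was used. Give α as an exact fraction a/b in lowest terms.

F_att = 1·(g−p) = 1·(-9,-14) = (-9.0000,-14.0000)
o1: d²=25 ≤ ρ²=29; F_rep = 25·(-4,-3)/25² = (-0.1600,-0.1200)
o2: d²=250 > ρ²=29 → inactive
F = F_att + ΣF_rep = (-9.1600,-14.1200)
Δp = p'−p = (-0.9160,-1.4120); α = Δx/Fx = (-229/250) / (-229/25) = 1/10
check: Δy/Fy = (-353/250) / (-353/25) = 1/10 ✓

α = 1/10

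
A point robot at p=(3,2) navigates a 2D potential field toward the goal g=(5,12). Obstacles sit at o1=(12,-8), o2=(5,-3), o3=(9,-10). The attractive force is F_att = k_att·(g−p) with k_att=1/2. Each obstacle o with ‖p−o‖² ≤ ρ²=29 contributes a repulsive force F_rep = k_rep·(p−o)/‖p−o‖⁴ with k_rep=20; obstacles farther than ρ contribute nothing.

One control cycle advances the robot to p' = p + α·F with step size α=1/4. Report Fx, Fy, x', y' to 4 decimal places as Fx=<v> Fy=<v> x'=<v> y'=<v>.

Fx=0.9524 Fy=5.1189 x'=3.2381 y'=3.2797

F_att = 1/2·(g−p) = 1/2·(2,10) = (1.0000,5.0000)
o1: d²=181 > ρ²=29 → inactive
o2: d²=29 ≤ ρ²=29; F_rep = 20·(-2,5)/29² = (-0.0476,0.1189)
o3: d²=180 > ρ²=29 → inactive
F = F_att + ΣF_rep = (0.9524,5.1189)
p' = p + 1/4·F = (3.2381,3.2797)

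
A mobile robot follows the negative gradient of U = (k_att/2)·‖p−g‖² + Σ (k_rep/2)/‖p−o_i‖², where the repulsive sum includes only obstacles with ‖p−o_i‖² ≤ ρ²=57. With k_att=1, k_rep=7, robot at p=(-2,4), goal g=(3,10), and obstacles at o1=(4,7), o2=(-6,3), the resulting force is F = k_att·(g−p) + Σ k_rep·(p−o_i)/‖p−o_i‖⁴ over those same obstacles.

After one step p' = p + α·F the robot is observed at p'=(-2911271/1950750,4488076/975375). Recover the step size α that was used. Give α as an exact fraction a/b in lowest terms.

F_att = 1·(g−p) = 1·(5,6) = (5.0000,6.0000)
o1: d²=45 ≤ ρ²=57; F_rep = 7·(-6,-3)/45² = (-0.0207,-0.0104)
o2: d²=17 ≤ ρ²=57; F_rep = 7·(4,1)/17² = (0.0969,0.0242)
F = F_att + ΣF_rep = (5.0761,6.0139)
Δp = p'−p = (0.5076,0.6014); α = Δx/Fx = (990229/1950750) / (990229/195075) = 1/10
check: Δy/Fy = (586576/975375) / (1173152/195075) = 1/10 ✓

α = 1/10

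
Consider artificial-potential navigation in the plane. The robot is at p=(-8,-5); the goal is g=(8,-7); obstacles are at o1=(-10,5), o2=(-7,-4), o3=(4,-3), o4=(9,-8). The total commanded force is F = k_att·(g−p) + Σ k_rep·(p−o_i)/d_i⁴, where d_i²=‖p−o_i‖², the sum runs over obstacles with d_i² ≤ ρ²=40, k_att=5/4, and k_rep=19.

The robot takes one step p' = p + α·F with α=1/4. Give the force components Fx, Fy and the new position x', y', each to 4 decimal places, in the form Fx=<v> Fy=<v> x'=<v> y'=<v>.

Fx=15.2500 Fy=-7.2500 x'=-4.1875 y'=-6.8125

F_att = 5/4·(g−p) = 5/4·(16,-2) = (20.0000,-2.5000)
o1: d²=104 > ρ²=40 → inactive
o2: d²=2 ≤ ρ²=40; F_rep = 19·(-1,-1)/2² = (-4.7500,-4.7500)
o3: d²=148 > ρ²=40 → inactive
o4: d²=298 > ρ²=40 → inactive
F = F_att + ΣF_rep = (15.2500,-7.2500)
p' = p + 1/4·F = (-4.1875,-6.8125)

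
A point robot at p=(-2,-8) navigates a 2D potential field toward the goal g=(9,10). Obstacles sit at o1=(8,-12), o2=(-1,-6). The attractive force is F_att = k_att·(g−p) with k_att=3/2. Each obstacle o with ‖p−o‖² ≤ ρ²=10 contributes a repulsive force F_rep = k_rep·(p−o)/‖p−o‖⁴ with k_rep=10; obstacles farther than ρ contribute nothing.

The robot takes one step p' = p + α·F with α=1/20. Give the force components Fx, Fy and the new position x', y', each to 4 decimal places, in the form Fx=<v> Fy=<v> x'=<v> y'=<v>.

Fx=16.1000 Fy=26.2000 x'=-1.1950 y'=-6.6900

F_att = 3/2·(g−p) = 3/2·(11,18) = (16.5000,27.0000)
o1: d²=116 > ρ²=10 → inactive
o2: d²=5 ≤ ρ²=10; F_rep = 10·(-1,-2)/5² = (-0.4000,-0.8000)
F = F_att + ΣF_rep = (16.1000,26.2000)
p' = p + 1/20·F = (-1.1950,-6.6900)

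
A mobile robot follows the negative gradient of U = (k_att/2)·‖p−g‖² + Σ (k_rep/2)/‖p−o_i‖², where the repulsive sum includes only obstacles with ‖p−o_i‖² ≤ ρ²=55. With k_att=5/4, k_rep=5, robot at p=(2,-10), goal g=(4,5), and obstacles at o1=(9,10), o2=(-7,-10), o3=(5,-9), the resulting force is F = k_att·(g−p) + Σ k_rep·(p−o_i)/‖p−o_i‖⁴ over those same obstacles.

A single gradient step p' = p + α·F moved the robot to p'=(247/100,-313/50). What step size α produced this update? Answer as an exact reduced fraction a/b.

α = 1/5

F_att = 5/4·(g−p) = 5/4·(2,15) = (2.5000,18.7500)
o1: d²=449 > ρ²=55 → inactive
o2: d²=81 > ρ²=55 → inactive
o3: d²=10 ≤ ρ²=55; F_rep = 5·(-3,-1)/10² = (-0.1500,-0.0500)
F = F_att + ΣF_rep = (2.3500,18.7000)
Δp = p'−p = (0.4700,3.7400); α = Δx/Fx = (47/100) / (47/20) = 1/5
check: Δy/Fy = (187/50) / (187/10) = 1/5 ✓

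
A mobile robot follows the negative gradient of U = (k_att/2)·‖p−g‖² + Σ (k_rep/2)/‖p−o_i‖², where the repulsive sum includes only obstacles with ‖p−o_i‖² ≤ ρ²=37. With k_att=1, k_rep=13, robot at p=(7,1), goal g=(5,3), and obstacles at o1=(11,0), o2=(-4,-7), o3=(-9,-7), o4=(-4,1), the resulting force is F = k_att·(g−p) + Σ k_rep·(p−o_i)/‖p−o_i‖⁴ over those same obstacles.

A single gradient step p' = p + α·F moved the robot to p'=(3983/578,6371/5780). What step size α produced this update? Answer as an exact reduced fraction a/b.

F_att = 1·(g−p) = 1·(-2,2) = (-2.0000,2.0000)
o1: d²=17 ≤ ρ²=37; F_rep = 13·(-4,1)/17² = (-0.1799,0.0450)
o2: d²=185 > ρ²=37 → inactive
o3: d²=320 > ρ²=37 → inactive
o4: d²=121 > ρ²=37 → inactive
F = F_att + ΣF_rep = (-2.1799,2.0450)
Δp = p'−p = (-0.1090,0.1022); α = Δx/Fx = (-63/578) / (-630/289) = 1/20
check: Δy/Fy = (591/5780) / (591/289) = 1/20 ✓

α = 1/20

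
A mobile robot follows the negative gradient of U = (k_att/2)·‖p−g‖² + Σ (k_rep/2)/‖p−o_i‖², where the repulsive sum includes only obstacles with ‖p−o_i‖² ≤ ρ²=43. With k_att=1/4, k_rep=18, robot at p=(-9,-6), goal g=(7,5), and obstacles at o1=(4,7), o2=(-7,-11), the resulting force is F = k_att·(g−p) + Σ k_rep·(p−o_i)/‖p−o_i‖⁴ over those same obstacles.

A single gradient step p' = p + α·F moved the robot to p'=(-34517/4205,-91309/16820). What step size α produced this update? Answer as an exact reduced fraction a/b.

F_att = 1/4·(g−p) = 1/4·(16,11) = (4.0000,2.7500)
o1: d²=338 > ρ²=43 → inactive
o2: d²=29 ≤ ρ²=43; F_rep = 18·(-2,5)/29² = (-0.0428,0.1070)
F = F_att + ΣF_rep = (3.9572,2.8570)
Δp = p'−p = (0.7914,0.5714); α = Δx/Fx = (3328/4205) / (3328/841) = 1/5
check: Δy/Fy = (9611/16820) / (9611/3364) = 1/5 ✓

α = 1/5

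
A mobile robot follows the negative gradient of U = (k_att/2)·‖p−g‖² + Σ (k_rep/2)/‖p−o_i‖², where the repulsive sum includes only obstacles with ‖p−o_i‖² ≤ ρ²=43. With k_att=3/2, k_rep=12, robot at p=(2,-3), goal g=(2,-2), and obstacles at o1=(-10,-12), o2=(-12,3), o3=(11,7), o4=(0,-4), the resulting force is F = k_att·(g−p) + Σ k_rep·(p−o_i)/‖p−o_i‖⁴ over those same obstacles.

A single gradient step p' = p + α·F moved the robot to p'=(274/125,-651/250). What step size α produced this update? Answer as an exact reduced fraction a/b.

F_att = 3/2·(g−p) = 3/2·(0,1) = (0.0000,1.5000)
o1: d²=225 > ρ²=43 → inactive
o2: d²=232 > ρ²=43 → inactive
o3: d²=181 > ρ²=43 → inactive
o4: d²=5 ≤ ρ²=43; F_rep = 12·(2,1)/5² = (0.9600,0.4800)
F = F_att + ΣF_rep = (0.9600,1.9800)
Δp = p'−p = (0.1920,0.3960); α = Δx/Fx = (24/125) / (24/25) = 1/5
check: Δy/Fy = (99/250) / (99/50) = 1/5 ✓

α = 1/5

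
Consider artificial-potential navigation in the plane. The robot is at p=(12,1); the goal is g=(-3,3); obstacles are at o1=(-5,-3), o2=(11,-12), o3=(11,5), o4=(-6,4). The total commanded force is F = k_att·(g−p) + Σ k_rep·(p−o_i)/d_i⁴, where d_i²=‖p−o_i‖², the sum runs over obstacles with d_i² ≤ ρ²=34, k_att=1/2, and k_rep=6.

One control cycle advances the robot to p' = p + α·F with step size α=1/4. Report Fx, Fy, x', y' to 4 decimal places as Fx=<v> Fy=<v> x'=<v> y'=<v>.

Fx=-7.4792 Fy=0.9170 x'=10.1302 y'=1.2292

F_att = 1/2·(g−p) = 1/2·(-15,2) = (-7.5000,1.0000)
o1: d²=305 > ρ²=34 → inactive
o2: d²=170 > ρ²=34 → inactive
o3: d²=17 ≤ ρ²=34; F_rep = 6·(1,-4)/17² = (0.0208,-0.0830)
o4: d²=333 > ρ²=34 → inactive
F = F_att + ΣF_rep = (-7.4792,0.9170)
p' = p + 1/4·F = (10.1302,1.2292)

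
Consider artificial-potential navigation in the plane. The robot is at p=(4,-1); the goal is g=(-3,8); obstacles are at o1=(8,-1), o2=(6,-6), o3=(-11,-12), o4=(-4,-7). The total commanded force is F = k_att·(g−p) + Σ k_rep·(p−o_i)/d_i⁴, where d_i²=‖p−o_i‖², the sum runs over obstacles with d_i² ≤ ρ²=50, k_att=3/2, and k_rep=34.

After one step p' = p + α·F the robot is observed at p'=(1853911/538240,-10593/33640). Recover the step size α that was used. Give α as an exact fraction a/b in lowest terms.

F_att = 3/2·(g−p) = 3/2·(-7,9) = (-10.5000,13.5000)
o1: d²=16 ≤ ρ²=50; F_rep = 34·(-4,0)/16² = (-0.5312,0.0000)
o2: d²=29 ≤ ρ²=50; F_rep = 34·(-2,5)/29² = (-0.0809,0.2021)
o3: d²=346 > ρ²=50 → inactive
o4: d²=100 > ρ²=50 → inactive
F = F_att + ΣF_rep = (-11.1121,13.7021)
Δp = p'−p = (-0.5556,0.6851); α = Δx/Fx = (-299049/538240) / (-299049/26912) = 1/20
check: Δy/Fy = (23047/33640) / (23047/1682) = 1/20 ✓

α = 1/20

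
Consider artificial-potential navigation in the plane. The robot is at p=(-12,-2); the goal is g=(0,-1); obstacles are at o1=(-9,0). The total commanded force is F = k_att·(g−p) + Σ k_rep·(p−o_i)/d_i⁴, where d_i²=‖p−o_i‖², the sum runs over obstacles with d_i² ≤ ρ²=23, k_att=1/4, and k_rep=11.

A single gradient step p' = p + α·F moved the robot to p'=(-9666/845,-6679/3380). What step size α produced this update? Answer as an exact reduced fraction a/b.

F_att = 1/4·(g−p) = 1/4·(12,1) = (3.0000,0.2500)
o1: d²=13 ≤ ρ²=23; F_rep = 11·(-3,-2)/13² = (-0.1953,-0.1302)
F = F_att + ΣF_rep = (2.8047,0.1198)
Δp = p'−p = (0.5609,0.0240); α = Δx/Fx = (474/845) / (474/169) = 1/5
check: Δy/Fy = (81/3380) / (81/676) = 1/5 ✓

α = 1/5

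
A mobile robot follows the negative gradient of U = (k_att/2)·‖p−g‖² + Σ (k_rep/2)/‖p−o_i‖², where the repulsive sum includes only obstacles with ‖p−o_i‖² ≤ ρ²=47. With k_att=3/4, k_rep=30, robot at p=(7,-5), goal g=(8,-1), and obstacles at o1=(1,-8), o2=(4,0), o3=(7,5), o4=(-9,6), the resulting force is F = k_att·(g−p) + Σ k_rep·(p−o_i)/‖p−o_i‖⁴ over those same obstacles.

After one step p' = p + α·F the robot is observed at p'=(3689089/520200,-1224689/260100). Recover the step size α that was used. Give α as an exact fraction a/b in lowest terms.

α = 1/10

F_att = 3/4·(g−p) = 3/4·(1,4) = (0.7500,3.0000)
o1: d²=45 ≤ ρ²=47; F_rep = 30·(6,3)/45² = (0.0889,0.0444)
o2: d²=34 ≤ ρ²=47; F_rep = 30·(3,-5)/34² = (0.0779,-0.1298)
o3: d²=100 > ρ²=47 → inactive
o4: d²=377 > ρ²=47 → inactive
F = F_att + ΣF_rep = (0.9167,2.9147)
Δp = p'−p = (0.0917,0.2915); α = Δx/Fx = (47689/520200) / (47689/52020) = 1/10
check: Δy/Fy = (75811/260100) / (75811/26010) = 1/10 ✓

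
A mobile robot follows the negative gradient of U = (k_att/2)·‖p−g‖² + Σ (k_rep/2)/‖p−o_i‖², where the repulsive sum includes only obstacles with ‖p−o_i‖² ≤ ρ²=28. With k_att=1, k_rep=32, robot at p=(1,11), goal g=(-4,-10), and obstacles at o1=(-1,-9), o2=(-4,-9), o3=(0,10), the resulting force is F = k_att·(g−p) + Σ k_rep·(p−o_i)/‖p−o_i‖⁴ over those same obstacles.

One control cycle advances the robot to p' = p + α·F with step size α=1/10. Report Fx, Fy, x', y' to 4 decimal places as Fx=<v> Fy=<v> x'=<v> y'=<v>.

Fx=3.0000 Fy=-13.0000 x'=1.3000 y'=9.7000

F_att = 1·(g−p) = 1·(-5,-21) = (-5.0000,-21.0000)
o1: d²=404 > ρ²=28 → inactive
o2: d²=425 > ρ²=28 → inactive
o3: d²=2 ≤ ρ²=28; F_rep = 32·(1,1)/2² = (8.0000,8.0000)
F = F_att + ΣF_rep = (3.0000,-13.0000)
p' = p + 1/10·F = (1.3000,9.7000)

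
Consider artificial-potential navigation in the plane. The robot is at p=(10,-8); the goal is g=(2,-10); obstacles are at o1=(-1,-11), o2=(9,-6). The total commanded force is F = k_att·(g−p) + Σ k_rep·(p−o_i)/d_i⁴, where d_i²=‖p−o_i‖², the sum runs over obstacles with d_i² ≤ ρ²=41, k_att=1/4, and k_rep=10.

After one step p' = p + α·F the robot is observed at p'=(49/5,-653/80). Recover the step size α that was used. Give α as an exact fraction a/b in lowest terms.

F_att = 1/4·(g−p) = 1/4·(-8,-2) = (-2.0000,-0.5000)
o1: d²=130 > ρ²=41 → inactive
o2: d²=5 ≤ ρ²=41; F_rep = 10·(1,-2)/5² = (0.4000,-0.8000)
F = F_att + ΣF_rep = (-1.6000,-1.3000)
Δp = p'−p = (-0.2000,-0.1625); α = Δx/Fx = (-1/5) / (-8/5) = 1/8
check: Δy/Fy = (-13/80) / (-13/10) = 1/8 ✓

α = 1/8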